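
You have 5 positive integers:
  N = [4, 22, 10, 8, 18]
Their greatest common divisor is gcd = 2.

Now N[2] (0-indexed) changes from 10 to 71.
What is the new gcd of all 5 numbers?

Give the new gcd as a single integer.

Answer: 1

Derivation:
Numbers: [4, 22, 10, 8, 18], gcd = 2
Change: index 2, 10 -> 71
gcd of the OTHER numbers (without index 2): gcd([4, 22, 8, 18]) = 2
New gcd = gcd(g_others, new_val) = gcd(2, 71) = 1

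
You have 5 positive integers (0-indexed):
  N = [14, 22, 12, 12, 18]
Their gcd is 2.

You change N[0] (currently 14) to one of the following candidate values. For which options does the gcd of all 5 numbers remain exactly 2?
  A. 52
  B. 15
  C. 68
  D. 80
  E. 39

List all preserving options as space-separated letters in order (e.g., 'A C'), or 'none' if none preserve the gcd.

Old gcd = 2; gcd of others (without N[0]) = 2
New gcd for candidate v: gcd(2, v). Preserves old gcd iff gcd(2, v) = 2.
  Option A: v=52, gcd(2,52)=2 -> preserves
  Option B: v=15, gcd(2,15)=1 -> changes
  Option C: v=68, gcd(2,68)=2 -> preserves
  Option D: v=80, gcd(2,80)=2 -> preserves
  Option E: v=39, gcd(2,39)=1 -> changes

Answer: A C D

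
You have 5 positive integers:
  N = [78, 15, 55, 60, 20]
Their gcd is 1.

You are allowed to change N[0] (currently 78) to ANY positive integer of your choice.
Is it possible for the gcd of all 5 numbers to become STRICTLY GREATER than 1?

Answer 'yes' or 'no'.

Answer: yes

Derivation:
Current gcd = 1
gcd of all OTHER numbers (without N[0]=78): gcd([15, 55, 60, 20]) = 5
The new gcd after any change is gcd(5, new_value).
This can be at most 5.
Since 5 > old gcd 1, the gcd CAN increase (e.g., set N[0] = 5).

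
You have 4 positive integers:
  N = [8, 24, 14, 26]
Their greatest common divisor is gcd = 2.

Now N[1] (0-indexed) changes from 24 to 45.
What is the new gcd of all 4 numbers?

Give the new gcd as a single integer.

Numbers: [8, 24, 14, 26], gcd = 2
Change: index 1, 24 -> 45
gcd of the OTHER numbers (without index 1): gcd([8, 14, 26]) = 2
New gcd = gcd(g_others, new_val) = gcd(2, 45) = 1

Answer: 1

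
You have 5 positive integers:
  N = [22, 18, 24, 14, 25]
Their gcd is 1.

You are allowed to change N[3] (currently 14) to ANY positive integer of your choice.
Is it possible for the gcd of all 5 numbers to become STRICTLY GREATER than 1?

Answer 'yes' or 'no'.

Answer: no

Derivation:
Current gcd = 1
gcd of all OTHER numbers (without N[3]=14): gcd([22, 18, 24, 25]) = 1
The new gcd after any change is gcd(1, new_value).
This can be at most 1.
Since 1 = old gcd 1, the gcd can only stay the same or decrease.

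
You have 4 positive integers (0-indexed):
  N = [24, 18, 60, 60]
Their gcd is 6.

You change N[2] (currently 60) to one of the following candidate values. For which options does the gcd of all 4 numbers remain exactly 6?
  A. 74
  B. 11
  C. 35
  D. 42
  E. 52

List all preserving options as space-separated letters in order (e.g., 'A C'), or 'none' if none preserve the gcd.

Answer: D

Derivation:
Old gcd = 6; gcd of others (without N[2]) = 6
New gcd for candidate v: gcd(6, v). Preserves old gcd iff gcd(6, v) = 6.
  Option A: v=74, gcd(6,74)=2 -> changes
  Option B: v=11, gcd(6,11)=1 -> changes
  Option C: v=35, gcd(6,35)=1 -> changes
  Option D: v=42, gcd(6,42)=6 -> preserves
  Option E: v=52, gcd(6,52)=2 -> changes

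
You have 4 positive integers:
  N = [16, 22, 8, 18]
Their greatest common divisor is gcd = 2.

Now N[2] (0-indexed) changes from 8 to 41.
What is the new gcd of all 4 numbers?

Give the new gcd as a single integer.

Answer: 1

Derivation:
Numbers: [16, 22, 8, 18], gcd = 2
Change: index 2, 8 -> 41
gcd of the OTHER numbers (without index 2): gcd([16, 22, 18]) = 2
New gcd = gcd(g_others, new_val) = gcd(2, 41) = 1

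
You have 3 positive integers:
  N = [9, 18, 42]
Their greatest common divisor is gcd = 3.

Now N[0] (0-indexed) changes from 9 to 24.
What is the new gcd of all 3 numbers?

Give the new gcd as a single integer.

Numbers: [9, 18, 42], gcd = 3
Change: index 0, 9 -> 24
gcd of the OTHER numbers (without index 0): gcd([18, 42]) = 6
New gcd = gcd(g_others, new_val) = gcd(6, 24) = 6

Answer: 6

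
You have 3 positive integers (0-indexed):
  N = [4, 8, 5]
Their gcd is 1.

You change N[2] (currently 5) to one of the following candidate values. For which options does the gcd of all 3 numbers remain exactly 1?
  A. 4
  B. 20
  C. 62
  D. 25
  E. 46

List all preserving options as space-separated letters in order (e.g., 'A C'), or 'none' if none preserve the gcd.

Answer: D

Derivation:
Old gcd = 1; gcd of others (without N[2]) = 4
New gcd for candidate v: gcd(4, v). Preserves old gcd iff gcd(4, v) = 1.
  Option A: v=4, gcd(4,4)=4 -> changes
  Option B: v=20, gcd(4,20)=4 -> changes
  Option C: v=62, gcd(4,62)=2 -> changes
  Option D: v=25, gcd(4,25)=1 -> preserves
  Option E: v=46, gcd(4,46)=2 -> changes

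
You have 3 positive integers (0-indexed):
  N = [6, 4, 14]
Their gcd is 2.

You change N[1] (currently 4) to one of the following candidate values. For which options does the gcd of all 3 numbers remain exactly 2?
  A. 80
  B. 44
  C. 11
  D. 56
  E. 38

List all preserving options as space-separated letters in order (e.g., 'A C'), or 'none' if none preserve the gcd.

Old gcd = 2; gcd of others (without N[1]) = 2
New gcd for candidate v: gcd(2, v). Preserves old gcd iff gcd(2, v) = 2.
  Option A: v=80, gcd(2,80)=2 -> preserves
  Option B: v=44, gcd(2,44)=2 -> preserves
  Option C: v=11, gcd(2,11)=1 -> changes
  Option D: v=56, gcd(2,56)=2 -> preserves
  Option E: v=38, gcd(2,38)=2 -> preserves

Answer: A B D E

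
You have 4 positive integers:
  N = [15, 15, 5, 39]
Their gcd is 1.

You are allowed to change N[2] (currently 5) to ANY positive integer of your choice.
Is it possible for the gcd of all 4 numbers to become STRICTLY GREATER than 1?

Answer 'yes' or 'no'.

Current gcd = 1
gcd of all OTHER numbers (without N[2]=5): gcd([15, 15, 39]) = 3
The new gcd after any change is gcd(3, new_value).
This can be at most 3.
Since 3 > old gcd 1, the gcd CAN increase (e.g., set N[2] = 3).

Answer: yes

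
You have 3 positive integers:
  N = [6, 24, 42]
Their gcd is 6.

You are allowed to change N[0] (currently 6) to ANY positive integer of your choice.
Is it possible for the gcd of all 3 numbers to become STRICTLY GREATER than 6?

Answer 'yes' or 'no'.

Current gcd = 6
gcd of all OTHER numbers (without N[0]=6): gcd([24, 42]) = 6
The new gcd after any change is gcd(6, new_value).
This can be at most 6.
Since 6 = old gcd 6, the gcd can only stay the same or decrease.

Answer: no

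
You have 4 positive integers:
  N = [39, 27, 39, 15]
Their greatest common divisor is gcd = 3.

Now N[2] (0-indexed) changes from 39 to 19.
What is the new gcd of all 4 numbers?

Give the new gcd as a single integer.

Numbers: [39, 27, 39, 15], gcd = 3
Change: index 2, 39 -> 19
gcd of the OTHER numbers (without index 2): gcd([39, 27, 15]) = 3
New gcd = gcd(g_others, new_val) = gcd(3, 19) = 1

Answer: 1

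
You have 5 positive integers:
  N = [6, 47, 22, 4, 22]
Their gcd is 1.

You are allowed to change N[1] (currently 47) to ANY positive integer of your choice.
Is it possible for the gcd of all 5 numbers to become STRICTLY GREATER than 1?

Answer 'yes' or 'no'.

Current gcd = 1
gcd of all OTHER numbers (without N[1]=47): gcd([6, 22, 4, 22]) = 2
The new gcd after any change is gcd(2, new_value).
This can be at most 2.
Since 2 > old gcd 1, the gcd CAN increase (e.g., set N[1] = 2).

Answer: yes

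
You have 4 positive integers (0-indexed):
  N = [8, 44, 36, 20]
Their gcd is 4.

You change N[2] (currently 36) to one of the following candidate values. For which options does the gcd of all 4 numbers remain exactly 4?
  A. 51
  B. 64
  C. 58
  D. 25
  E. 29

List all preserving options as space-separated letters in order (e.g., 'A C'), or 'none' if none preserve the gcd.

Old gcd = 4; gcd of others (without N[2]) = 4
New gcd for candidate v: gcd(4, v). Preserves old gcd iff gcd(4, v) = 4.
  Option A: v=51, gcd(4,51)=1 -> changes
  Option B: v=64, gcd(4,64)=4 -> preserves
  Option C: v=58, gcd(4,58)=2 -> changes
  Option D: v=25, gcd(4,25)=1 -> changes
  Option E: v=29, gcd(4,29)=1 -> changes

Answer: B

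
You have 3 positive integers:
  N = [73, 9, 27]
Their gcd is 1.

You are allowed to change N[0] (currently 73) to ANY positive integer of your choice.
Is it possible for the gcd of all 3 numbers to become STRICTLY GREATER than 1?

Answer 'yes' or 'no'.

Answer: yes

Derivation:
Current gcd = 1
gcd of all OTHER numbers (without N[0]=73): gcd([9, 27]) = 9
The new gcd after any change is gcd(9, new_value).
This can be at most 9.
Since 9 > old gcd 1, the gcd CAN increase (e.g., set N[0] = 9).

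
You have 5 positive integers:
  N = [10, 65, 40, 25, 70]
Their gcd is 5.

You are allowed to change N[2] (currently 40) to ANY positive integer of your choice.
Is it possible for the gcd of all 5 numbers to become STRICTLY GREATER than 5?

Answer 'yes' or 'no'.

Answer: no

Derivation:
Current gcd = 5
gcd of all OTHER numbers (without N[2]=40): gcd([10, 65, 25, 70]) = 5
The new gcd after any change is gcd(5, new_value).
This can be at most 5.
Since 5 = old gcd 5, the gcd can only stay the same or decrease.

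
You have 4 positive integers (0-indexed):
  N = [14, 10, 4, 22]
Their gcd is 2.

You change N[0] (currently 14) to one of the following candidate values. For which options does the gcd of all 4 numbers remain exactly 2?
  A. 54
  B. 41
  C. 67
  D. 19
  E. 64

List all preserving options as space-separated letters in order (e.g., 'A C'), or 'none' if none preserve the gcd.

Old gcd = 2; gcd of others (without N[0]) = 2
New gcd for candidate v: gcd(2, v). Preserves old gcd iff gcd(2, v) = 2.
  Option A: v=54, gcd(2,54)=2 -> preserves
  Option B: v=41, gcd(2,41)=1 -> changes
  Option C: v=67, gcd(2,67)=1 -> changes
  Option D: v=19, gcd(2,19)=1 -> changes
  Option E: v=64, gcd(2,64)=2 -> preserves

Answer: A E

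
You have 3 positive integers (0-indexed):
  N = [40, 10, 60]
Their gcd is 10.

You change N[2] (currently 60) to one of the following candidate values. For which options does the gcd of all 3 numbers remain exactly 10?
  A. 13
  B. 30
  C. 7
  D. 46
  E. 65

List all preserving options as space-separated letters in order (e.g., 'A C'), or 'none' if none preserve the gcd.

Old gcd = 10; gcd of others (without N[2]) = 10
New gcd for candidate v: gcd(10, v). Preserves old gcd iff gcd(10, v) = 10.
  Option A: v=13, gcd(10,13)=1 -> changes
  Option B: v=30, gcd(10,30)=10 -> preserves
  Option C: v=7, gcd(10,7)=1 -> changes
  Option D: v=46, gcd(10,46)=2 -> changes
  Option E: v=65, gcd(10,65)=5 -> changes

Answer: B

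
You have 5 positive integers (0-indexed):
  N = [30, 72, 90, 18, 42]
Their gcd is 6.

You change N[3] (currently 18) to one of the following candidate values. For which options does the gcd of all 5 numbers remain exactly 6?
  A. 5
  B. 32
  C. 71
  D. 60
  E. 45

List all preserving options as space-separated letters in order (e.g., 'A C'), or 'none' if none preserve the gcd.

Old gcd = 6; gcd of others (without N[3]) = 6
New gcd for candidate v: gcd(6, v). Preserves old gcd iff gcd(6, v) = 6.
  Option A: v=5, gcd(6,5)=1 -> changes
  Option B: v=32, gcd(6,32)=2 -> changes
  Option C: v=71, gcd(6,71)=1 -> changes
  Option D: v=60, gcd(6,60)=6 -> preserves
  Option E: v=45, gcd(6,45)=3 -> changes

Answer: D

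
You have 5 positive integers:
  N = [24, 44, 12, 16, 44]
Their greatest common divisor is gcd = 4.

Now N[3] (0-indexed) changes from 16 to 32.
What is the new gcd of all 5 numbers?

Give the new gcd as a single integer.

Answer: 4

Derivation:
Numbers: [24, 44, 12, 16, 44], gcd = 4
Change: index 3, 16 -> 32
gcd of the OTHER numbers (without index 3): gcd([24, 44, 12, 44]) = 4
New gcd = gcd(g_others, new_val) = gcd(4, 32) = 4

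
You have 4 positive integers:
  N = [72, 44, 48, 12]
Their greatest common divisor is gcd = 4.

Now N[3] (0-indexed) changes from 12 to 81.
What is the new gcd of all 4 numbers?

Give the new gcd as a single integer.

Answer: 1

Derivation:
Numbers: [72, 44, 48, 12], gcd = 4
Change: index 3, 12 -> 81
gcd of the OTHER numbers (without index 3): gcd([72, 44, 48]) = 4
New gcd = gcd(g_others, new_val) = gcd(4, 81) = 1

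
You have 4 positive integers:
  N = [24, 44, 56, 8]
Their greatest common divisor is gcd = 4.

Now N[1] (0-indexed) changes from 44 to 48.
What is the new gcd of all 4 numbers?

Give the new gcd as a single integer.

Answer: 8

Derivation:
Numbers: [24, 44, 56, 8], gcd = 4
Change: index 1, 44 -> 48
gcd of the OTHER numbers (without index 1): gcd([24, 56, 8]) = 8
New gcd = gcd(g_others, new_val) = gcd(8, 48) = 8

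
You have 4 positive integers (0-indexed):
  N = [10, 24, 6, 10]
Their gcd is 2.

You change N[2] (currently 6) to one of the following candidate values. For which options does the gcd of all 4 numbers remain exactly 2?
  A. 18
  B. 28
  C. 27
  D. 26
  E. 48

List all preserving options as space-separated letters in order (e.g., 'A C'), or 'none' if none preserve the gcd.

Old gcd = 2; gcd of others (without N[2]) = 2
New gcd for candidate v: gcd(2, v). Preserves old gcd iff gcd(2, v) = 2.
  Option A: v=18, gcd(2,18)=2 -> preserves
  Option B: v=28, gcd(2,28)=2 -> preserves
  Option C: v=27, gcd(2,27)=1 -> changes
  Option D: v=26, gcd(2,26)=2 -> preserves
  Option E: v=48, gcd(2,48)=2 -> preserves

Answer: A B D E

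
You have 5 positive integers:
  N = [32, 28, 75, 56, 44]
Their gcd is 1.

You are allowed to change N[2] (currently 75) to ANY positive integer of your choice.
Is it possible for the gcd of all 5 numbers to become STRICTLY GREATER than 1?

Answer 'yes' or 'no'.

Answer: yes

Derivation:
Current gcd = 1
gcd of all OTHER numbers (without N[2]=75): gcd([32, 28, 56, 44]) = 4
The new gcd after any change is gcd(4, new_value).
This can be at most 4.
Since 4 > old gcd 1, the gcd CAN increase (e.g., set N[2] = 4).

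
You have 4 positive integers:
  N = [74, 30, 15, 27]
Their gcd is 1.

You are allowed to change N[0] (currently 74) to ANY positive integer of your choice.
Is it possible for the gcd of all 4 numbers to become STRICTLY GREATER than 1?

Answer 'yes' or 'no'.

Answer: yes

Derivation:
Current gcd = 1
gcd of all OTHER numbers (without N[0]=74): gcd([30, 15, 27]) = 3
The new gcd after any change is gcd(3, new_value).
This can be at most 3.
Since 3 > old gcd 1, the gcd CAN increase (e.g., set N[0] = 3).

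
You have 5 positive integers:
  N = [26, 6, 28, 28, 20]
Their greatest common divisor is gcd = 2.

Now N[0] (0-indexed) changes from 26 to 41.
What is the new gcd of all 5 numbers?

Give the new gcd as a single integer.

Numbers: [26, 6, 28, 28, 20], gcd = 2
Change: index 0, 26 -> 41
gcd of the OTHER numbers (without index 0): gcd([6, 28, 28, 20]) = 2
New gcd = gcd(g_others, new_val) = gcd(2, 41) = 1

Answer: 1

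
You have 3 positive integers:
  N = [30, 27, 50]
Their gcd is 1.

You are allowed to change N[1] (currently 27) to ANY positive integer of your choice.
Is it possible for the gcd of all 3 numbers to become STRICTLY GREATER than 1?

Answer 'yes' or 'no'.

Current gcd = 1
gcd of all OTHER numbers (without N[1]=27): gcd([30, 50]) = 10
The new gcd after any change is gcd(10, new_value).
This can be at most 10.
Since 10 > old gcd 1, the gcd CAN increase (e.g., set N[1] = 10).

Answer: yes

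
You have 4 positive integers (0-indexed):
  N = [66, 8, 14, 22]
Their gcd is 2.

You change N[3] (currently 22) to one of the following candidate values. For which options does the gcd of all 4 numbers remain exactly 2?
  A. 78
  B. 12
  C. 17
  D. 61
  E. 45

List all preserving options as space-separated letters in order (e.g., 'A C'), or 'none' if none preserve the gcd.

Old gcd = 2; gcd of others (without N[3]) = 2
New gcd for candidate v: gcd(2, v). Preserves old gcd iff gcd(2, v) = 2.
  Option A: v=78, gcd(2,78)=2 -> preserves
  Option B: v=12, gcd(2,12)=2 -> preserves
  Option C: v=17, gcd(2,17)=1 -> changes
  Option D: v=61, gcd(2,61)=1 -> changes
  Option E: v=45, gcd(2,45)=1 -> changes

Answer: A B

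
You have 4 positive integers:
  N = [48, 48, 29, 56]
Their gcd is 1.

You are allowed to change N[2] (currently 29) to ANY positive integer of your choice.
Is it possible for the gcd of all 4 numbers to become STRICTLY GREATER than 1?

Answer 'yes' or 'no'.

Answer: yes

Derivation:
Current gcd = 1
gcd of all OTHER numbers (without N[2]=29): gcd([48, 48, 56]) = 8
The new gcd after any change is gcd(8, new_value).
This can be at most 8.
Since 8 > old gcd 1, the gcd CAN increase (e.g., set N[2] = 8).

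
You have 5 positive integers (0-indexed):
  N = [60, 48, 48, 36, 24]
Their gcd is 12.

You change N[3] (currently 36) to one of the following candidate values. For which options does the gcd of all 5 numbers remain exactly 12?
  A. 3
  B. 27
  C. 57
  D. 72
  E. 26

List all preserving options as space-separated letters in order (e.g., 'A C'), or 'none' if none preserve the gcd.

Old gcd = 12; gcd of others (without N[3]) = 12
New gcd for candidate v: gcd(12, v). Preserves old gcd iff gcd(12, v) = 12.
  Option A: v=3, gcd(12,3)=3 -> changes
  Option B: v=27, gcd(12,27)=3 -> changes
  Option C: v=57, gcd(12,57)=3 -> changes
  Option D: v=72, gcd(12,72)=12 -> preserves
  Option E: v=26, gcd(12,26)=2 -> changes

Answer: D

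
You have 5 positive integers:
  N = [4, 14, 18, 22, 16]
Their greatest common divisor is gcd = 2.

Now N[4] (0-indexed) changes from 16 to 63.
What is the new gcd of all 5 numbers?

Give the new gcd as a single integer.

Answer: 1

Derivation:
Numbers: [4, 14, 18, 22, 16], gcd = 2
Change: index 4, 16 -> 63
gcd of the OTHER numbers (without index 4): gcd([4, 14, 18, 22]) = 2
New gcd = gcd(g_others, new_val) = gcd(2, 63) = 1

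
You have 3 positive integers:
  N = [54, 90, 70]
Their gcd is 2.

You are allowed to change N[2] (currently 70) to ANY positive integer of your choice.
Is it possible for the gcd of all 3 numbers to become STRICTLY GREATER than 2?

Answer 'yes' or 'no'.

Answer: yes

Derivation:
Current gcd = 2
gcd of all OTHER numbers (without N[2]=70): gcd([54, 90]) = 18
The new gcd after any change is gcd(18, new_value).
This can be at most 18.
Since 18 > old gcd 2, the gcd CAN increase (e.g., set N[2] = 18).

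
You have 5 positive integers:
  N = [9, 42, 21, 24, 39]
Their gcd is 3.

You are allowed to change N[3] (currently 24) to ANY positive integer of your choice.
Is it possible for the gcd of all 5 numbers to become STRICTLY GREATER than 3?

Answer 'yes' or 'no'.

Current gcd = 3
gcd of all OTHER numbers (without N[3]=24): gcd([9, 42, 21, 39]) = 3
The new gcd after any change is gcd(3, new_value).
This can be at most 3.
Since 3 = old gcd 3, the gcd can only stay the same or decrease.

Answer: no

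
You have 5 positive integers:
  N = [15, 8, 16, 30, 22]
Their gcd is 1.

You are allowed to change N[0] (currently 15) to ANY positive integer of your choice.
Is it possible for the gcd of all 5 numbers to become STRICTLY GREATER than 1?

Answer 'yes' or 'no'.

Current gcd = 1
gcd of all OTHER numbers (without N[0]=15): gcd([8, 16, 30, 22]) = 2
The new gcd after any change is gcd(2, new_value).
This can be at most 2.
Since 2 > old gcd 1, the gcd CAN increase (e.g., set N[0] = 2).

Answer: yes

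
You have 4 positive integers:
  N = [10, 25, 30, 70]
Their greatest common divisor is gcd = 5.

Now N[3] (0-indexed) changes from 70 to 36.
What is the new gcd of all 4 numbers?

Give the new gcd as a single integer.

Numbers: [10, 25, 30, 70], gcd = 5
Change: index 3, 70 -> 36
gcd of the OTHER numbers (without index 3): gcd([10, 25, 30]) = 5
New gcd = gcd(g_others, new_val) = gcd(5, 36) = 1

Answer: 1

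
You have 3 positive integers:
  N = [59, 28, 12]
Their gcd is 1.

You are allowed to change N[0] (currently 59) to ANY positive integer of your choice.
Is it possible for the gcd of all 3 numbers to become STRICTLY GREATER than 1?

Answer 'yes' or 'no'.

Current gcd = 1
gcd of all OTHER numbers (without N[0]=59): gcd([28, 12]) = 4
The new gcd after any change is gcd(4, new_value).
This can be at most 4.
Since 4 > old gcd 1, the gcd CAN increase (e.g., set N[0] = 4).

Answer: yes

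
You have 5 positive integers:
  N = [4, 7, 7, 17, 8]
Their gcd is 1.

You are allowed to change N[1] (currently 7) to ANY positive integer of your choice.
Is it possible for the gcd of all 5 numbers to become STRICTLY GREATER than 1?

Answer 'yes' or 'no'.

Current gcd = 1
gcd of all OTHER numbers (without N[1]=7): gcd([4, 7, 17, 8]) = 1
The new gcd after any change is gcd(1, new_value).
This can be at most 1.
Since 1 = old gcd 1, the gcd can only stay the same or decrease.

Answer: no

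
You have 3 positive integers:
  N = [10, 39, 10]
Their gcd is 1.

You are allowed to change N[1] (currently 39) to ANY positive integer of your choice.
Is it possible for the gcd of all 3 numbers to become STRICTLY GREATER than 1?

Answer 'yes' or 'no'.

Current gcd = 1
gcd of all OTHER numbers (without N[1]=39): gcd([10, 10]) = 10
The new gcd after any change is gcd(10, new_value).
This can be at most 10.
Since 10 > old gcd 1, the gcd CAN increase (e.g., set N[1] = 10).

Answer: yes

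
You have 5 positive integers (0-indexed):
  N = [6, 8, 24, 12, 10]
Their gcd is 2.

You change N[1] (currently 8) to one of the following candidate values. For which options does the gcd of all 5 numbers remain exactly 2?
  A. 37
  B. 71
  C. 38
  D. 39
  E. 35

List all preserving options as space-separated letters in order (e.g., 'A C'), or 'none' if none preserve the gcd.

Old gcd = 2; gcd of others (without N[1]) = 2
New gcd for candidate v: gcd(2, v). Preserves old gcd iff gcd(2, v) = 2.
  Option A: v=37, gcd(2,37)=1 -> changes
  Option B: v=71, gcd(2,71)=1 -> changes
  Option C: v=38, gcd(2,38)=2 -> preserves
  Option D: v=39, gcd(2,39)=1 -> changes
  Option E: v=35, gcd(2,35)=1 -> changes

Answer: C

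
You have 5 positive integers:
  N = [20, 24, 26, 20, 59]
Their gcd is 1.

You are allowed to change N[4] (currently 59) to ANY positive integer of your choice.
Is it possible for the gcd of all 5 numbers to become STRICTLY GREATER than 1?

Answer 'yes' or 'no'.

Current gcd = 1
gcd of all OTHER numbers (without N[4]=59): gcd([20, 24, 26, 20]) = 2
The new gcd after any change is gcd(2, new_value).
This can be at most 2.
Since 2 > old gcd 1, the gcd CAN increase (e.g., set N[4] = 2).

Answer: yes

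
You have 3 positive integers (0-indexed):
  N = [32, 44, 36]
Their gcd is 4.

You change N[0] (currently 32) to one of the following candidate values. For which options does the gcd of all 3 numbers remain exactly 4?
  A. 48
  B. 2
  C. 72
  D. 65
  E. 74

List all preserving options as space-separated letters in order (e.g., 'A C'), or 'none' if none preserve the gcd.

Answer: A C

Derivation:
Old gcd = 4; gcd of others (without N[0]) = 4
New gcd for candidate v: gcd(4, v). Preserves old gcd iff gcd(4, v) = 4.
  Option A: v=48, gcd(4,48)=4 -> preserves
  Option B: v=2, gcd(4,2)=2 -> changes
  Option C: v=72, gcd(4,72)=4 -> preserves
  Option D: v=65, gcd(4,65)=1 -> changes
  Option E: v=74, gcd(4,74)=2 -> changes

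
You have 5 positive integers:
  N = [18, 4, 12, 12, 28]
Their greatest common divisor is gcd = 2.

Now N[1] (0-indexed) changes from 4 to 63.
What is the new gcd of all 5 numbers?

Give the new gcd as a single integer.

Numbers: [18, 4, 12, 12, 28], gcd = 2
Change: index 1, 4 -> 63
gcd of the OTHER numbers (without index 1): gcd([18, 12, 12, 28]) = 2
New gcd = gcd(g_others, new_val) = gcd(2, 63) = 1

Answer: 1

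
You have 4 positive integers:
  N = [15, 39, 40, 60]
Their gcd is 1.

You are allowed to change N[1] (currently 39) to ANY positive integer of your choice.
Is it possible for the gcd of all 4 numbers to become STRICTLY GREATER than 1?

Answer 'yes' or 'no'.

Current gcd = 1
gcd of all OTHER numbers (without N[1]=39): gcd([15, 40, 60]) = 5
The new gcd after any change is gcd(5, new_value).
This can be at most 5.
Since 5 > old gcd 1, the gcd CAN increase (e.g., set N[1] = 5).

Answer: yes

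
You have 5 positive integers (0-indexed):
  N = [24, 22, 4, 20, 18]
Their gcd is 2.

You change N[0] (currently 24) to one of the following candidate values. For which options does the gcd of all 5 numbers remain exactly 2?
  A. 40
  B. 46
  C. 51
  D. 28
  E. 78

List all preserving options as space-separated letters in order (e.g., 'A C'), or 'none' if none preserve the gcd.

Old gcd = 2; gcd of others (without N[0]) = 2
New gcd for candidate v: gcd(2, v). Preserves old gcd iff gcd(2, v) = 2.
  Option A: v=40, gcd(2,40)=2 -> preserves
  Option B: v=46, gcd(2,46)=2 -> preserves
  Option C: v=51, gcd(2,51)=1 -> changes
  Option D: v=28, gcd(2,28)=2 -> preserves
  Option E: v=78, gcd(2,78)=2 -> preserves

Answer: A B D E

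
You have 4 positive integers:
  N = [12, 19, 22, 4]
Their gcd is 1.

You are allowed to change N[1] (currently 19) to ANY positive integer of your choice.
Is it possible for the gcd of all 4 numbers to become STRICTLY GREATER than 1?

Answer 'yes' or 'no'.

Answer: yes

Derivation:
Current gcd = 1
gcd of all OTHER numbers (without N[1]=19): gcd([12, 22, 4]) = 2
The new gcd after any change is gcd(2, new_value).
This can be at most 2.
Since 2 > old gcd 1, the gcd CAN increase (e.g., set N[1] = 2).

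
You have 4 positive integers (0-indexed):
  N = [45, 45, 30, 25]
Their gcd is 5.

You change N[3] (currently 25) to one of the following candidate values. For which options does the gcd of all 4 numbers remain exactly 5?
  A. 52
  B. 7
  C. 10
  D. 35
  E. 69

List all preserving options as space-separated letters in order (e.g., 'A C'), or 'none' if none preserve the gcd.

Old gcd = 5; gcd of others (without N[3]) = 15
New gcd for candidate v: gcd(15, v). Preserves old gcd iff gcd(15, v) = 5.
  Option A: v=52, gcd(15,52)=1 -> changes
  Option B: v=7, gcd(15,7)=1 -> changes
  Option C: v=10, gcd(15,10)=5 -> preserves
  Option D: v=35, gcd(15,35)=5 -> preserves
  Option E: v=69, gcd(15,69)=3 -> changes

Answer: C D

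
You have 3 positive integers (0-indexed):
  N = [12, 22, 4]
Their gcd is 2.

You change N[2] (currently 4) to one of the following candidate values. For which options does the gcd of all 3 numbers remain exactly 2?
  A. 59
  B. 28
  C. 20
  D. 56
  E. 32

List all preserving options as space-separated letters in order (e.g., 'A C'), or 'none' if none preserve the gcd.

Answer: B C D E

Derivation:
Old gcd = 2; gcd of others (without N[2]) = 2
New gcd for candidate v: gcd(2, v). Preserves old gcd iff gcd(2, v) = 2.
  Option A: v=59, gcd(2,59)=1 -> changes
  Option B: v=28, gcd(2,28)=2 -> preserves
  Option C: v=20, gcd(2,20)=2 -> preserves
  Option D: v=56, gcd(2,56)=2 -> preserves
  Option E: v=32, gcd(2,32)=2 -> preserves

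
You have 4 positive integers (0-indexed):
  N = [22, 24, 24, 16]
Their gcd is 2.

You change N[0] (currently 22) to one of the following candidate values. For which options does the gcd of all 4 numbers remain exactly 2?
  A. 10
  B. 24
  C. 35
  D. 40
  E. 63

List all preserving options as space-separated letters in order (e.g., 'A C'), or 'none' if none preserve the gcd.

Answer: A

Derivation:
Old gcd = 2; gcd of others (without N[0]) = 8
New gcd for candidate v: gcd(8, v). Preserves old gcd iff gcd(8, v) = 2.
  Option A: v=10, gcd(8,10)=2 -> preserves
  Option B: v=24, gcd(8,24)=8 -> changes
  Option C: v=35, gcd(8,35)=1 -> changes
  Option D: v=40, gcd(8,40)=8 -> changes
  Option E: v=63, gcd(8,63)=1 -> changes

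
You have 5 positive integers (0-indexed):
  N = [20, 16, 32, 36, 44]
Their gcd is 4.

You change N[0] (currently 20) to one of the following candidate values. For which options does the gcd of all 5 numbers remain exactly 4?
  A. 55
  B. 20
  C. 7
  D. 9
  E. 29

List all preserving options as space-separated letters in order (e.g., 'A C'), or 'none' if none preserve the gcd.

Answer: B

Derivation:
Old gcd = 4; gcd of others (without N[0]) = 4
New gcd for candidate v: gcd(4, v). Preserves old gcd iff gcd(4, v) = 4.
  Option A: v=55, gcd(4,55)=1 -> changes
  Option B: v=20, gcd(4,20)=4 -> preserves
  Option C: v=7, gcd(4,7)=1 -> changes
  Option D: v=9, gcd(4,9)=1 -> changes
  Option E: v=29, gcd(4,29)=1 -> changes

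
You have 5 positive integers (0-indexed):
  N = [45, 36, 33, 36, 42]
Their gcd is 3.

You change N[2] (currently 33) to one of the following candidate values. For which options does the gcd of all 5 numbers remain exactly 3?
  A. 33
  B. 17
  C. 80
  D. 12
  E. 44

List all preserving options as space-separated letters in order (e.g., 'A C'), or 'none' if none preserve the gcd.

Answer: A D

Derivation:
Old gcd = 3; gcd of others (without N[2]) = 3
New gcd for candidate v: gcd(3, v). Preserves old gcd iff gcd(3, v) = 3.
  Option A: v=33, gcd(3,33)=3 -> preserves
  Option B: v=17, gcd(3,17)=1 -> changes
  Option C: v=80, gcd(3,80)=1 -> changes
  Option D: v=12, gcd(3,12)=3 -> preserves
  Option E: v=44, gcd(3,44)=1 -> changes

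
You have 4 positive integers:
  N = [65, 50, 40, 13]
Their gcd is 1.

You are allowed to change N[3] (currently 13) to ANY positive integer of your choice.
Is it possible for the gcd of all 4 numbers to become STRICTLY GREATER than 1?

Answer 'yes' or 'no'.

Answer: yes

Derivation:
Current gcd = 1
gcd of all OTHER numbers (without N[3]=13): gcd([65, 50, 40]) = 5
The new gcd after any change is gcd(5, new_value).
This can be at most 5.
Since 5 > old gcd 1, the gcd CAN increase (e.g., set N[3] = 5).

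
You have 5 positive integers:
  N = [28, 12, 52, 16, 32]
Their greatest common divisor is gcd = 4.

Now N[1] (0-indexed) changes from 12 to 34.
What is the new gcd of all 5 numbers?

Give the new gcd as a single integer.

Answer: 2

Derivation:
Numbers: [28, 12, 52, 16, 32], gcd = 4
Change: index 1, 12 -> 34
gcd of the OTHER numbers (without index 1): gcd([28, 52, 16, 32]) = 4
New gcd = gcd(g_others, new_val) = gcd(4, 34) = 2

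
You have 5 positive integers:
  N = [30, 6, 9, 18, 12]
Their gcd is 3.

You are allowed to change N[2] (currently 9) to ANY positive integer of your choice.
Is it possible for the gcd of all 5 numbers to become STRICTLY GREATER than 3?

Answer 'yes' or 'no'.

Current gcd = 3
gcd of all OTHER numbers (without N[2]=9): gcd([30, 6, 18, 12]) = 6
The new gcd after any change is gcd(6, new_value).
This can be at most 6.
Since 6 > old gcd 3, the gcd CAN increase (e.g., set N[2] = 6).

Answer: yes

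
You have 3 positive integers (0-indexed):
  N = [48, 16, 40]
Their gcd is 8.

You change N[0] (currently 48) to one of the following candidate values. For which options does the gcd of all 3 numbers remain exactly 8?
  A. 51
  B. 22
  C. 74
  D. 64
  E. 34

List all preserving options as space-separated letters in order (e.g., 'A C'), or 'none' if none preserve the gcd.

Answer: D

Derivation:
Old gcd = 8; gcd of others (without N[0]) = 8
New gcd for candidate v: gcd(8, v). Preserves old gcd iff gcd(8, v) = 8.
  Option A: v=51, gcd(8,51)=1 -> changes
  Option B: v=22, gcd(8,22)=2 -> changes
  Option C: v=74, gcd(8,74)=2 -> changes
  Option D: v=64, gcd(8,64)=8 -> preserves
  Option E: v=34, gcd(8,34)=2 -> changes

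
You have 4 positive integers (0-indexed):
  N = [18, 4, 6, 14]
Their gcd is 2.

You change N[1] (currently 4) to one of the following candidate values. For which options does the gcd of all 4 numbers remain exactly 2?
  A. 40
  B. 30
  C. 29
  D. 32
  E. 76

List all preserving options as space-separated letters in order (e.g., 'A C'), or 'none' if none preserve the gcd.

Answer: A B D E

Derivation:
Old gcd = 2; gcd of others (without N[1]) = 2
New gcd for candidate v: gcd(2, v). Preserves old gcd iff gcd(2, v) = 2.
  Option A: v=40, gcd(2,40)=2 -> preserves
  Option B: v=30, gcd(2,30)=2 -> preserves
  Option C: v=29, gcd(2,29)=1 -> changes
  Option D: v=32, gcd(2,32)=2 -> preserves
  Option E: v=76, gcd(2,76)=2 -> preserves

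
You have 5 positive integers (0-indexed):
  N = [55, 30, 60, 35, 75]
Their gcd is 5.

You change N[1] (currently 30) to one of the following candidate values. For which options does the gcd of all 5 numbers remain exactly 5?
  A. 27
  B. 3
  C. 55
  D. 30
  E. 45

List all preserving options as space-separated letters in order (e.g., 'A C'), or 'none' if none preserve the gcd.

Old gcd = 5; gcd of others (without N[1]) = 5
New gcd for candidate v: gcd(5, v). Preserves old gcd iff gcd(5, v) = 5.
  Option A: v=27, gcd(5,27)=1 -> changes
  Option B: v=3, gcd(5,3)=1 -> changes
  Option C: v=55, gcd(5,55)=5 -> preserves
  Option D: v=30, gcd(5,30)=5 -> preserves
  Option E: v=45, gcd(5,45)=5 -> preserves

Answer: C D E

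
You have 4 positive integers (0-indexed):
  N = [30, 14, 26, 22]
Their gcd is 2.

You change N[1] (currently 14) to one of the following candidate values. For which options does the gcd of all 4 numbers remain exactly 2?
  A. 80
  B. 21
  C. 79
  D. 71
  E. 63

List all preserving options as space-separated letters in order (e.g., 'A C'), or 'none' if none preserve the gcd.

Answer: A

Derivation:
Old gcd = 2; gcd of others (without N[1]) = 2
New gcd for candidate v: gcd(2, v). Preserves old gcd iff gcd(2, v) = 2.
  Option A: v=80, gcd(2,80)=2 -> preserves
  Option B: v=21, gcd(2,21)=1 -> changes
  Option C: v=79, gcd(2,79)=1 -> changes
  Option D: v=71, gcd(2,71)=1 -> changes
  Option E: v=63, gcd(2,63)=1 -> changes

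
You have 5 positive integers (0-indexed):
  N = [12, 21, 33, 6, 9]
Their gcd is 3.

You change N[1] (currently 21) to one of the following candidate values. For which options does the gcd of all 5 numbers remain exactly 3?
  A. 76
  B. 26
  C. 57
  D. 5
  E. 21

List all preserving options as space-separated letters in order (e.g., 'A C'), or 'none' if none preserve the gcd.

Old gcd = 3; gcd of others (without N[1]) = 3
New gcd for candidate v: gcd(3, v). Preserves old gcd iff gcd(3, v) = 3.
  Option A: v=76, gcd(3,76)=1 -> changes
  Option B: v=26, gcd(3,26)=1 -> changes
  Option C: v=57, gcd(3,57)=3 -> preserves
  Option D: v=5, gcd(3,5)=1 -> changes
  Option E: v=21, gcd(3,21)=3 -> preserves

Answer: C E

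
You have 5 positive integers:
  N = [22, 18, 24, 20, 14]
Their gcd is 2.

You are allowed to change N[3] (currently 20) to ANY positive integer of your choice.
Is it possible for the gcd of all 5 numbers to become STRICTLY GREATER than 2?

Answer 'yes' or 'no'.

Current gcd = 2
gcd of all OTHER numbers (without N[3]=20): gcd([22, 18, 24, 14]) = 2
The new gcd after any change is gcd(2, new_value).
This can be at most 2.
Since 2 = old gcd 2, the gcd can only stay the same or decrease.

Answer: no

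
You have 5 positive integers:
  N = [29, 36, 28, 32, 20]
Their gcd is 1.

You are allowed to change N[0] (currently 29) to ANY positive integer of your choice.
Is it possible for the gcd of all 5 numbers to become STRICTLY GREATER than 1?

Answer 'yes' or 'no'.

Answer: yes

Derivation:
Current gcd = 1
gcd of all OTHER numbers (without N[0]=29): gcd([36, 28, 32, 20]) = 4
The new gcd after any change is gcd(4, new_value).
This can be at most 4.
Since 4 > old gcd 1, the gcd CAN increase (e.g., set N[0] = 4).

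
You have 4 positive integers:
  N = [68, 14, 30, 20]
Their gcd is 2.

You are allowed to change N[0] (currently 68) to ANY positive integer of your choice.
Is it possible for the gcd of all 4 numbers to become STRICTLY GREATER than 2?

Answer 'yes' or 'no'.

Answer: no

Derivation:
Current gcd = 2
gcd of all OTHER numbers (without N[0]=68): gcd([14, 30, 20]) = 2
The new gcd after any change is gcd(2, new_value).
This can be at most 2.
Since 2 = old gcd 2, the gcd can only stay the same or decrease.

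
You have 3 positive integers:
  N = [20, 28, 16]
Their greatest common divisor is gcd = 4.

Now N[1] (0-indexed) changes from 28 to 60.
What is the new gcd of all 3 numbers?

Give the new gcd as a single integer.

Answer: 4

Derivation:
Numbers: [20, 28, 16], gcd = 4
Change: index 1, 28 -> 60
gcd of the OTHER numbers (without index 1): gcd([20, 16]) = 4
New gcd = gcd(g_others, new_val) = gcd(4, 60) = 4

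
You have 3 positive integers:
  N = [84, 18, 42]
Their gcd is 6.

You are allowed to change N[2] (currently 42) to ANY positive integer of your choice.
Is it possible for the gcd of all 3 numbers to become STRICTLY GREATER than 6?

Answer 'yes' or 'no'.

Answer: no

Derivation:
Current gcd = 6
gcd of all OTHER numbers (without N[2]=42): gcd([84, 18]) = 6
The new gcd after any change is gcd(6, new_value).
This can be at most 6.
Since 6 = old gcd 6, the gcd can only stay the same or decrease.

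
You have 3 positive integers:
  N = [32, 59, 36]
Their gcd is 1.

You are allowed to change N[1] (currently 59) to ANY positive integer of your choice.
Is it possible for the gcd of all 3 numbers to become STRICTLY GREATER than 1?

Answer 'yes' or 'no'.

Current gcd = 1
gcd of all OTHER numbers (without N[1]=59): gcd([32, 36]) = 4
The new gcd after any change is gcd(4, new_value).
This can be at most 4.
Since 4 > old gcd 1, the gcd CAN increase (e.g., set N[1] = 4).

Answer: yes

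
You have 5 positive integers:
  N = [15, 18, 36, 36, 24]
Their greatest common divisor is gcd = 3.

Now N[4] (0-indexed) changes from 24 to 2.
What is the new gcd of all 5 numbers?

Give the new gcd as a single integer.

Numbers: [15, 18, 36, 36, 24], gcd = 3
Change: index 4, 24 -> 2
gcd of the OTHER numbers (without index 4): gcd([15, 18, 36, 36]) = 3
New gcd = gcd(g_others, new_val) = gcd(3, 2) = 1

Answer: 1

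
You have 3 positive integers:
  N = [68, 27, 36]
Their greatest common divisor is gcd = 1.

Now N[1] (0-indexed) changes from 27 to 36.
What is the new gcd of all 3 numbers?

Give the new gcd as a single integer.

Numbers: [68, 27, 36], gcd = 1
Change: index 1, 27 -> 36
gcd of the OTHER numbers (without index 1): gcd([68, 36]) = 4
New gcd = gcd(g_others, new_val) = gcd(4, 36) = 4

Answer: 4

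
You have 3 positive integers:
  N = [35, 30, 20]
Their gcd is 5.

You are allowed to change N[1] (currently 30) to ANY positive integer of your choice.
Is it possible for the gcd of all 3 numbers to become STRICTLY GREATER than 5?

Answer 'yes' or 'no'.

Current gcd = 5
gcd of all OTHER numbers (without N[1]=30): gcd([35, 20]) = 5
The new gcd after any change is gcd(5, new_value).
This can be at most 5.
Since 5 = old gcd 5, the gcd can only stay the same or decrease.

Answer: no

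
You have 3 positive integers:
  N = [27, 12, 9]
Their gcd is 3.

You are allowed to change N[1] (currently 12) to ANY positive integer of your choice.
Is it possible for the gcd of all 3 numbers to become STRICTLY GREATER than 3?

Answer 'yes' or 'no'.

Answer: yes

Derivation:
Current gcd = 3
gcd of all OTHER numbers (without N[1]=12): gcd([27, 9]) = 9
The new gcd after any change is gcd(9, new_value).
This can be at most 9.
Since 9 > old gcd 3, the gcd CAN increase (e.g., set N[1] = 9).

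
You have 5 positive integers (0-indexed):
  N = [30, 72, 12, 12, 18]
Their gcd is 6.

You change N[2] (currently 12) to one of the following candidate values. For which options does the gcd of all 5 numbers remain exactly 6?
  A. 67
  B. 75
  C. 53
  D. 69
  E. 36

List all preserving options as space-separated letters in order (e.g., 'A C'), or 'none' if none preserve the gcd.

Old gcd = 6; gcd of others (without N[2]) = 6
New gcd for candidate v: gcd(6, v). Preserves old gcd iff gcd(6, v) = 6.
  Option A: v=67, gcd(6,67)=1 -> changes
  Option B: v=75, gcd(6,75)=3 -> changes
  Option C: v=53, gcd(6,53)=1 -> changes
  Option D: v=69, gcd(6,69)=3 -> changes
  Option E: v=36, gcd(6,36)=6 -> preserves

Answer: E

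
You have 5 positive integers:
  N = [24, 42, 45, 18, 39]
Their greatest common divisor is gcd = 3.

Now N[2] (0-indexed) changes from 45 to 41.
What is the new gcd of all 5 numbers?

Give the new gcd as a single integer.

Answer: 1

Derivation:
Numbers: [24, 42, 45, 18, 39], gcd = 3
Change: index 2, 45 -> 41
gcd of the OTHER numbers (without index 2): gcd([24, 42, 18, 39]) = 3
New gcd = gcd(g_others, new_val) = gcd(3, 41) = 1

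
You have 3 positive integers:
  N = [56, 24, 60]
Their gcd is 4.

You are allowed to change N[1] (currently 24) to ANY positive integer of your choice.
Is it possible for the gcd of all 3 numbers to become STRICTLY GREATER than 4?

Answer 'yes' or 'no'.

Answer: no

Derivation:
Current gcd = 4
gcd of all OTHER numbers (without N[1]=24): gcd([56, 60]) = 4
The new gcd after any change is gcd(4, new_value).
This can be at most 4.
Since 4 = old gcd 4, the gcd can only stay the same or decrease.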